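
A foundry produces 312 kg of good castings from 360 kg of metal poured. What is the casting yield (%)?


Formula: Casting Yield = (W_good / W_total) * 100
Yield = (312 kg / 360 kg) * 100 = 86.6667%

86.6667%


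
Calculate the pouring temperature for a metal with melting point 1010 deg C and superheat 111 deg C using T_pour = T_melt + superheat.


Formula: T_pour = T_melt + Superheat
T_pour = 1010 + 111 = 1121 deg C

Final answer: 1121 deg C


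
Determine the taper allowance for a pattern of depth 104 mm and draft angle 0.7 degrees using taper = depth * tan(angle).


Formula: taper = depth * tan(draft_angle)
tan(0.7 deg) = 0.0122179
taper = 104 mm * 0.0122179 = 1.2707 mm

Final answer: 1.2707 mm


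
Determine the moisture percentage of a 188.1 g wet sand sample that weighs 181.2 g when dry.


Formula: MC = (W_wet - W_dry) / W_wet * 100
Water mass = 188.1 - 181.2 = 6.9 g
MC = 6.9 / 188.1 * 100 = 3.6683%

3.6683%


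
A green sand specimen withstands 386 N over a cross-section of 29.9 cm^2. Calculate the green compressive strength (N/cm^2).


Formula: Compressive Strength = Force / Area
Strength = 386 N / 29.9 cm^2 = 12.9097 N/cm^2

12.9097 N/cm^2


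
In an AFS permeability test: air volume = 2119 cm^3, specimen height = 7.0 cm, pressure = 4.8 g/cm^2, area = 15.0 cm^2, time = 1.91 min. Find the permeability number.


Formula: Permeability Number P = (V * H) / (p * A * t)
Numerator: V * H = 2119 * 7.0 = 14833.0
Denominator: p * A * t = 4.8 * 15.0 * 1.91 = 137.52
P = 14833.0 / 137.52 = 107.8607


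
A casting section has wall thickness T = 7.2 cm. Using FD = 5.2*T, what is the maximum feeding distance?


Formula: FD = 5.2 * T  (riser feeding-distance rule)
FD = 5.2 * 7.2 cm = 37.4400 cm

Final answer: 37.4400 cm


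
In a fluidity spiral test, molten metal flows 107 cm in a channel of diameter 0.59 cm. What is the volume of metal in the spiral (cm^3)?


Formula: V = pi * (d/2)^2 * L  (cylinder volume)
Radius = 0.59/2 = 0.295 cm
V = pi * 0.295^2 * 107 = 29.2535 cm^3

Answer: 29.2535 cm^3


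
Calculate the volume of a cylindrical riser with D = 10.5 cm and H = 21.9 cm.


Formula: V = pi * (D/2)^2 * H  (cylinder volume)
Radius = D/2 = 10.5/2 = 5.25 cm
V = pi * 5.25^2 * 21.9 = 1896.3242 cm^3

1896.3242 cm^3


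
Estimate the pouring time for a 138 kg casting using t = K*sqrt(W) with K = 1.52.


Formula: t = K * sqrt(W)
sqrt(W) = sqrt(138) = 11.74734
t = 1.52 * 11.74734 = 17.8560 s

17.8560 s


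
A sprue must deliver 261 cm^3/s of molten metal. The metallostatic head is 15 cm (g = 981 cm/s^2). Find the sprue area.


Formula: v = sqrt(2*g*h), A = Q/v
Velocity: v = sqrt(2 * 981 * 15) = sqrt(29430) = 171.5517 cm/s
Sprue area: A = Q / v = 261 / 171.5517 = 1.5214 cm^2


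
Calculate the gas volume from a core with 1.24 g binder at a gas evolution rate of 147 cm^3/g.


Formula: V_gas = W_binder * gas_evolution_rate
V = 1.24 g * 147 cm^3/g = 182.2800 cm^3

Answer: 182.2800 cm^3


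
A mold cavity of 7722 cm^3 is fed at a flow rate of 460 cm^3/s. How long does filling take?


Formula: t_fill = V_mold / Q_flow
t = 7722 cm^3 / 460 cm^3/s = 16.7870 s

Final answer: 16.7870 s


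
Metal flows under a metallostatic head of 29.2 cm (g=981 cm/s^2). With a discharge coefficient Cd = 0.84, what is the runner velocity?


Formula: v = Cd * sqrt(2 * g * h)  (Torricelli with discharge coefficient)
2*g*h = 2 * 981 * 29.2 = 57290.4 cm^2/s^2
sqrt(57290.4) = 239.35413 cm/s
v = 0.84 * 239.35413 = 201.0575 cm/s

Answer: 201.0575 cm/s


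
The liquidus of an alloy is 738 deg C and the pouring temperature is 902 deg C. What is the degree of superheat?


Formula: Superheat = T_pour - T_melt
Superheat = 902 - 738 = 164 deg C

Answer: 164 deg C


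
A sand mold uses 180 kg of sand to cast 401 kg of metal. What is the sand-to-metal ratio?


Formula: Sand-to-Metal Ratio = W_sand / W_metal
Ratio = 180 kg / 401 kg = 0.4489

Answer: 0.4489


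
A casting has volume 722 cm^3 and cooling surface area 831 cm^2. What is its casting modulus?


Formula: Casting Modulus M = V / A
M = 722 cm^3 / 831 cm^2 = 0.8688 cm

Final answer: 0.8688 cm


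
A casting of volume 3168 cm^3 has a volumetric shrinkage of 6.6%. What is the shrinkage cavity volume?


Formula: V_shrink = V_casting * shrinkage_pct / 100
V_shrink = 3168 cm^3 * 6.6 / 100 = 209.0880 cm^3


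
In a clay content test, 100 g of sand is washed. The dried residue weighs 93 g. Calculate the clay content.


Formula: Clay% = (W_total - W_washed) / W_total * 100
Clay mass = 100 - 93 = 7 g
Clay% = 7 / 100 * 100 = 7.0000%

Answer: 7.0000%


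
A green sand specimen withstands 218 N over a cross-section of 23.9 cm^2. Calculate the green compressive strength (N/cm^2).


Formula: Compressive Strength = Force / Area
Strength = 218 N / 23.9 cm^2 = 9.1213 N/cm^2

Answer: 9.1213 N/cm^2


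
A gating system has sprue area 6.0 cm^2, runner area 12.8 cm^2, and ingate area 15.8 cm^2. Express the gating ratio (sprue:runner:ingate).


Sprue:Runner:Ingate = 1 : 12.8/6.0 : 15.8/6.0 = 1:2.13:2.63

Final answer: 1:2.13:2.63


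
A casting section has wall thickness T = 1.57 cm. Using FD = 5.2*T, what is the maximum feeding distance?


Formula: FD = 5.2 * T  (riser feeding-distance rule)
FD = 5.2 * 1.57 cm = 8.1640 cm

Final answer: 8.1640 cm


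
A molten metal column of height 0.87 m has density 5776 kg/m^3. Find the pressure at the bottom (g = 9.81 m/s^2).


Formula: P = rho * g * h
rho * g = 5776 * 9.81 = 56662.56 N/m^3
P = 56662.56 * 0.87 = 49296.4272 Pa

Answer: 49296.4272 Pa


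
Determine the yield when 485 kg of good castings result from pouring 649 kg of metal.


Formula: Casting Yield = (W_good / W_total) * 100
Yield = (485 kg / 649 kg) * 100 = 74.7304%

Final answer: 74.7304%


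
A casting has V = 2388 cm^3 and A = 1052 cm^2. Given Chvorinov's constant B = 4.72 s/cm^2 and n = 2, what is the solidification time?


Formula: t_s = B * (V/A)^n  (Chvorinov's rule, n=2)
Modulus M = V/A = 2388/1052 = 2.269962 cm
M^2 = 2.269962^2 = 5.152727 cm^2
t_s = 4.72 * 5.152727 = 24.3209 s

Answer: 24.3209 s


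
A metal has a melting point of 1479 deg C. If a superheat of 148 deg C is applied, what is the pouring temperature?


Formula: T_pour = T_melt + Superheat
T_pour = 1479 + 148 = 1627 deg C

Final answer: 1627 deg C


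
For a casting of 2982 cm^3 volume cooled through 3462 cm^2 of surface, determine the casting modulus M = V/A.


Formula: Casting Modulus M = V / A
M = 2982 cm^3 / 3462 cm^2 = 0.8614 cm

Final answer: 0.8614 cm


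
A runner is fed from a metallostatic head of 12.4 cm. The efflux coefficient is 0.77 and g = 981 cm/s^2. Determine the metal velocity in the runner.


Formula: v = Cd * sqrt(2 * g * h)  (Torricelli with discharge coefficient)
2*g*h = 2 * 981 * 12.4 = 24328.8 cm^2/s^2
sqrt(24328.8) = 155.97692 cm/s
v = 0.77 * 155.97692 = 120.1022 cm/s

Answer: 120.1022 cm/s


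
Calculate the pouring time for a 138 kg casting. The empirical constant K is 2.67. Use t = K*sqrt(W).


Formula: t = K * sqrt(W)
sqrt(W) = sqrt(138) = 11.74734
t = 2.67 * 11.74734 = 31.3654 s


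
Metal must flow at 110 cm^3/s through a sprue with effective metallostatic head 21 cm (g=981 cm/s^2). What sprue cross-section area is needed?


Formula: v = sqrt(2*g*h), A = Q/v
Velocity: v = sqrt(2 * 981 * 21) = sqrt(41202) = 202.9828 cm/s
Sprue area: A = Q / v = 110 / 202.9828 = 0.5419 cm^2

Answer: 0.5419 cm^2


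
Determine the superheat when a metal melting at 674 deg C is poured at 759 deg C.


Formula: Superheat = T_pour - T_melt
Superheat = 759 - 674 = 85 deg C


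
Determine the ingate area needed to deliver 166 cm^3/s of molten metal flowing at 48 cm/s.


Formula: A_ingate = Q / v  (continuity equation)
A = 166 cm^3/s / 48 cm/s = 3.4583 cm^2

Answer: 3.4583 cm^2


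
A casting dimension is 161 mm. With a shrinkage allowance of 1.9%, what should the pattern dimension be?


Formula: L_pattern = L_casting * (1 + shrinkage_rate/100)
Shrinkage factor = 1 + 1.9/100 = 1.019
L_pattern = 161 mm * 1.019 = 164.0590 mm


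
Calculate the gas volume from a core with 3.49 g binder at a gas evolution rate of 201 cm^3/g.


Formula: V_gas = W_binder * gas_evolution_rate
V = 3.49 g * 201 cm^3/g = 701.4900 cm^3

701.4900 cm^3


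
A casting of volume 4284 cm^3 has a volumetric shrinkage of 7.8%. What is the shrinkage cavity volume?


Formula: V_shrink = V_casting * shrinkage_pct / 100
V_shrink = 4284 cm^3 * 7.8 / 100 = 334.1520 cm^3

334.1520 cm^3


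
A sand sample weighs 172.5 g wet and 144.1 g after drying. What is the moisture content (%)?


Formula: MC = (W_wet - W_dry) / W_wet * 100
Water mass = 172.5 - 144.1 = 28.4 g
MC = 28.4 / 172.5 * 100 = 16.4638%

16.4638%


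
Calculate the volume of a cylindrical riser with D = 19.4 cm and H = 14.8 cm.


Formula: V = pi * (D/2)^2 * H  (cylinder volume)
Radius = D/2 = 19.4/2 = 9.7 cm
V = pi * 9.7^2 * 14.8 = 4374.7683 cm^3


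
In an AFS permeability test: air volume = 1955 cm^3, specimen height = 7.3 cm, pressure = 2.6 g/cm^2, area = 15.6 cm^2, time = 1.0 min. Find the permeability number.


Formula: Permeability Number P = (V * H) / (p * A * t)
Numerator: V * H = 1955 * 7.3 = 14271.5
Denominator: p * A * t = 2.6 * 15.6 * 1.0 = 40.56
P = 14271.5 / 40.56 = 351.8614

351.8614


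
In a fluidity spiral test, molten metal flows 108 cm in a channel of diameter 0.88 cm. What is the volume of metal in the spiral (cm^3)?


Formula: V = pi * (d/2)^2 * L  (cylinder volume)
Radius = 0.88/2 = 0.44 cm
V = pi * 0.44^2 * 108 = 65.6869 cm^3


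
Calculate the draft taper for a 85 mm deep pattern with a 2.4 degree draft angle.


Formula: taper = depth * tan(draft_angle)
tan(2.4 deg) = 0.0419124
taper = 85 mm * 0.0419124 = 3.5626 mm

Answer: 3.5626 mm


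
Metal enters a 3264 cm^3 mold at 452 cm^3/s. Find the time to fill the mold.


Formula: t_fill = V_mold / Q_flow
t = 3264 cm^3 / 452 cm^3/s = 7.2212 s


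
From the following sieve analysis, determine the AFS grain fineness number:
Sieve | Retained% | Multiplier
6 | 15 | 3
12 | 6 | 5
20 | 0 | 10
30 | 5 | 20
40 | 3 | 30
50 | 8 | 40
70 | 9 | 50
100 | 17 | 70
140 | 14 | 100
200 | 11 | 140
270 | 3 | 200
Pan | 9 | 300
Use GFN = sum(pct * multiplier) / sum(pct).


Formula: GFN = sum(pct * multiplier) / sum(pct)
sum(pct * multiplier) = 8465
sum(pct) = 100
GFN = 8465 / 100 = 84.65

Answer: 84.65


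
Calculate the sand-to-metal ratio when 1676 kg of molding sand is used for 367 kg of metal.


Formula: Sand-to-Metal Ratio = W_sand / W_metal
Ratio = 1676 kg / 367 kg = 4.5668

Final answer: 4.5668


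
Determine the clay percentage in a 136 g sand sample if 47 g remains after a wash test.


Formula: Clay% = (W_total - W_washed) / W_total * 100
Clay mass = 136 - 47 = 89 g
Clay% = 89 / 136 * 100 = 65.4412%

Final answer: 65.4412%


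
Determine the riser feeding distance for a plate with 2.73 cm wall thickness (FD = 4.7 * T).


Formula: FD = 4.7 * T  (riser feeding-distance rule)
FD = 4.7 * 2.73 cm = 12.8310 cm

12.8310 cm


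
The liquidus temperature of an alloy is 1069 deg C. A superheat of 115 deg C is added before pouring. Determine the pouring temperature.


Formula: T_pour = T_melt + Superheat
T_pour = 1069 + 115 = 1184 deg C

1184 deg C


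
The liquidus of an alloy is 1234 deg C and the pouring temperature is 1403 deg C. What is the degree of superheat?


Formula: Superheat = T_pour - T_melt
Superheat = 1403 - 1234 = 169 deg C

169 deg C


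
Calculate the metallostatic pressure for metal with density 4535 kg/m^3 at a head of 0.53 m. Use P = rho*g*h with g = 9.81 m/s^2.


Formula: P = rho * g * h
rho * g = 4535 * 9.81 = 44488.35 N/m^3
P = 44488.35 * 0.53 = 23578.8255 Pa


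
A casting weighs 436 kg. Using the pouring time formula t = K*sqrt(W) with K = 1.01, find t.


Formula: t = K * sqrt(W)
sqrt(W) = sqrt(436) = 20.88061
t = 1.01 * 20.88061 = 21.0894 s

Answer: 21.0894 s


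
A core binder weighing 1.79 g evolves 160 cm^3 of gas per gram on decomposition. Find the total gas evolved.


Formula: V_gas = W_binder * gas_evolution_rate
V = 1.79 g * 160 cm^3/g = 286.4000 cm^3

Answer: 286.4000 cm^3


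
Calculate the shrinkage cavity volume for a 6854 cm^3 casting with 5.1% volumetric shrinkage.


Formula: V_shrink = V_casting * shrinkage_pct / 100
V_shrink = 6854 cm^3 * 5.1 / 100 = 349.5540 cm^3

Final answer: 349.5540 cm^3


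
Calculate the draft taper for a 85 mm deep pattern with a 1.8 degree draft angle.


Formula: taper = depth * tan(draft_angle)
tan(1.8 deg) = 0.0314263
taper = 85 mm * 0.0314263 = 2.6712 mm


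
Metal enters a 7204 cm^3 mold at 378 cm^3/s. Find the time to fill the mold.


Formula: t_fill = V_mold / Q_flow
t = 7204 cm^3 / 378 cm^3/s = 19.0582 s


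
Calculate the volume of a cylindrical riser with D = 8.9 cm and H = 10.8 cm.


Formula: V = pi * (D/2)^2 * H  (cylinder volume)
Radius = D/2 = 8.9/2 = 4.45 cm
V = pi * 4.45^2 * 10.8 = 671.8830 cm^3

671.8830 cm^3


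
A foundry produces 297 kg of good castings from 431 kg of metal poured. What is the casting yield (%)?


Formula: Casting Yield = (W_good / W_total) * 100
Yield = (297 kg / 431 kg) * 100 = 68.9095%


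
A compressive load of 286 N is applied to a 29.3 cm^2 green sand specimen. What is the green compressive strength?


Formula: Compressive Strength = Force / Area
Strength = 286 N / 29.3 cm^2 = 9.7611 N/cm^2

Final answer: 9.7611 N/cm^2


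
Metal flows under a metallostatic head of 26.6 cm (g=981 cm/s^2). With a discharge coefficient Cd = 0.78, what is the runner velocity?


Formula: v = Cd * sqrt(2 * g * h)  (Torricelli with discharge coefficient)
2*g*h = 2 * 981 * 26.6 = 52189.2 cm^2/s^2
sqrt(52189.2) = 228.44956 cm/s
v = 0.78 * 228.44956 = 178.1907 cm/s

Final answer: 178.1907 cm/s


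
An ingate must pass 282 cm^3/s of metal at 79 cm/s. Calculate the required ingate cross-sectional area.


Formula: A_ingate = Q / v  (continuity equation)
A = 282 cm^3/s / 79 cm/s = 3.5696 cm^2


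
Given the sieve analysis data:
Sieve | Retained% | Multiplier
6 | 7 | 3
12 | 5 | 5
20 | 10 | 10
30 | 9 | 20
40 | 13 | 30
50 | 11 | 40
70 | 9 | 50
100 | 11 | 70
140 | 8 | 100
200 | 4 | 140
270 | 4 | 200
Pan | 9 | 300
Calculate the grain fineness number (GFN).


Formula: GFN = sum(pct * multiplier) / sum(pct)
sum(pct * multiplier) = 7236
sum(pct) = 100
GFN = 7236 / 100 = 72.36

72.36


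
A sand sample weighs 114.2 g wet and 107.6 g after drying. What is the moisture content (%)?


Formula: MC = (W_wet - W_dry) / W_wet * 100
Water mass = 114.2 - 107.6 = 6.6 g
MC = 6.6 / 114.2 * 100 = 5.7793%


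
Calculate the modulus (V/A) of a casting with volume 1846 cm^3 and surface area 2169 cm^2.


Formula: Casting Modulus M = V / A
M = 1846 cm^3 / 2169 cm^2 = 0.8511 cm

0.8511 cm


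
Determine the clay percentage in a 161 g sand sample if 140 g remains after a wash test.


Formula: Clay% = (W_total - W_washed) / W_total * 100
Clay mass = 161 - 140 = 21 g
Clay% = 21 / 161 * 100 = 13.0435%

13.0435%


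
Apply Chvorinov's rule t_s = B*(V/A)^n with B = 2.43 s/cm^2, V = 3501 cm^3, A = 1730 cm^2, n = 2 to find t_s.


Formula: t_s = B * (V/A)^n  (Chvorinov's rule, n=2)
Modulus M = V/A = 3501/1730 = 2.023699 cm
M^2 = 2.023699^2 = 4.095358 cm^2
t_s = 2.43 * 4.095358 = 9.9517 s

Answer: 9.9517 s


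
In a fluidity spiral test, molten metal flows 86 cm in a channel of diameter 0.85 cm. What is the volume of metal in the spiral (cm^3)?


Formula: V = pi * (d/2)^2 * L  (cylinder volume)
Radius = 0.85/2 = 0.425 cm
V = pi * 0.425^2 * 86 = 48.8007 cm^3

Final answer: 48.8007 cm^3


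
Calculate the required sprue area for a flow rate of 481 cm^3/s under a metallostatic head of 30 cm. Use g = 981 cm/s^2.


Formula: v = sqrt(2*g*h), A = Q/v
Velocity: v = sqrt(2 * 981 * 30) = sqrt(58860) = 242.6108 cm/s
Sprue area: A = Q / v = 481 / 242.6108 = 1.9826 cm^2

Final answer: 1.9826 cm^2


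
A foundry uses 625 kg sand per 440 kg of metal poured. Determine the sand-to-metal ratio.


Formula: Sand-to-Metal Ratio = W_sand / W_metal
Ratio = 625 kg / 440 kg = 1.4205


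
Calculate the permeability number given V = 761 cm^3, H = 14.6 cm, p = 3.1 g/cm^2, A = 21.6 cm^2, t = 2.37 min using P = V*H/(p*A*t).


Formula: Permeability Number P = (V * H) / (p * A * t)
Numerator: V * H = 761 * 14.6 = 11110.6
Denominator: p * A * t = 3.1 * 21.6 * 2.37 = 158.6952
P = 11110.6 / 158.6952 = 70.0122

70.0122


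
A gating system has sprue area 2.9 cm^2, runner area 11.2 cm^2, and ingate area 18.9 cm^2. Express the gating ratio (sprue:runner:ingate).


Sprue:Runner:Ingate = 1 : 11.2/2.9 : 18.9/2.9 = 1:3.86:6.52

1:3.86:6.52


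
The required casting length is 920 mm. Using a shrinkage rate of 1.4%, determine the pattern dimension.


Formula: L_pattern = L_casting * (1 + shrinkage_rate/100)
Shrinkage factor = 1 + 1.4/100 = 1.014
L_pattern = 920 mm * 1.014 = 932.8800 mm

932.8800 mm


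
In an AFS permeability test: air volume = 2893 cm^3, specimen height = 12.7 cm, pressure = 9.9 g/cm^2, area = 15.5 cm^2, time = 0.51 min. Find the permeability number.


Formula: Permeability Number P = (V * H) / (p * A * t)
Numerator: V * H = 2893 * 12.7 = 36741.1
Denominator: p * A * t = 9.9 * 15.5 * 0.51 = 78.2595
P = 36741.1 / 78.2595 = 469.4778

Answer: 469.4778


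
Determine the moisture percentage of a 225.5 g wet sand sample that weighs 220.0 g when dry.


Formula: MC = (W_wet - W_dry) / W_wet * 100
Water mass = 225.5 - 220.0 = 5.5 g
MC = 5.5 / 225.5 * 100 = 2.4390%

Answer: 2.4390%


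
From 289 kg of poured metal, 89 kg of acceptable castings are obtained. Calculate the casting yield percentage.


Formula: Casting Yield = (W_good / W_total) * 100
Yield = (89 kg / 289 kg) * 100 = 30.7958%

Answer: 30.7958%


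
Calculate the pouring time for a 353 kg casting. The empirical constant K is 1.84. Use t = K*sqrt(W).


Formula: t = K * sqrt(W)
sqrt(W) = sqrt(353) = 18.78829
t = 1.84 * 18.78829 = 34.5705 s

Answer: 34.5705 s


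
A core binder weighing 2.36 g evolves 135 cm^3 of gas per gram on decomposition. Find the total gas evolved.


Formula: V_gas = W_binder * gas_evolution_rate
V = 2.36 g * 135 cm^3/g = 318.6000 cm^3

Final answer: 318.6000 cm^3


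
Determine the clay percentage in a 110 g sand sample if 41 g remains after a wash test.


Formula: Clay% = (W_total - W_washed) / W_total * 100
Clay mass = 110 - 41 = 69 g
Clay% = 69 / 110 * 100 = 62.7273%

Answer: 62.7273%


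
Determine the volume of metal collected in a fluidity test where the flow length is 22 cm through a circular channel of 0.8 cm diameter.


Formula: V = pi * (d/2)^2 * L  (cylinder volume)
Radius = 0.8/2 = 0.4 cm
V = pi * 0.4^2 * 22 = 11.0584 cm^3

Final answer: 11.0584 cm^3


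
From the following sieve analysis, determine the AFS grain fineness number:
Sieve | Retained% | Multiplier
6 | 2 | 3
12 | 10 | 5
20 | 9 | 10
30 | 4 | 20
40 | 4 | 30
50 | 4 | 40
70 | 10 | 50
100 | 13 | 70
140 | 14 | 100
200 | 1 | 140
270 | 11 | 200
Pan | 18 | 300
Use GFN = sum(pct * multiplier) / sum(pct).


Formula: GFN = sum(pct * multiplier) / sum(pct)
sum(pct * multiplier) = 11056
sum(pct) = 100
GFN = 11056 / 100 = 110.56

110.56


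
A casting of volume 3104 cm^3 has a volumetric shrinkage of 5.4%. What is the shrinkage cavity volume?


Formula: V_shrink = V_casting * shrinkage_pct / 100
V_shrink = 3104 cm^3 * 5.4 / 100 = 167.6160 cm^3


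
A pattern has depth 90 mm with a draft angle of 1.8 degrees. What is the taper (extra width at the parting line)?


Formula: taper = depth * tan(draft_angle)
tan(1.8 deg) = 0.0314263
taper = 90 mm * 0.0314263 = 2.8284 mm

Answer: 2.8284 mm


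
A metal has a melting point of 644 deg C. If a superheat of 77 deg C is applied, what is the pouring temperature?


Formula: T_pour = T_melt + Superheat
T_pour = 644 + 77 = 721 deg C

Final answer: 721 deg C


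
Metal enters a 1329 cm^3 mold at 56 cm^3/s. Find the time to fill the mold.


Formula: t_fill = V_mold / Q_flow
t = 1329 cm^3 / 56 cm^3/s = 23.7321 s

23.7321 s


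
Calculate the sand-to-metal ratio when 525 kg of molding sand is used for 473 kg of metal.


Formula: Sand-to-Metal Ratio = W_sand / W_metal
Ratio = 525 kg / 473 kg = 1.1099

1.1099


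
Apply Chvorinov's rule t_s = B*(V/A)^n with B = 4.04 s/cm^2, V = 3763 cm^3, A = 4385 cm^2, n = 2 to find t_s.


Formula: t_s = B * (V/A)^n  (Chvorinov's rule, n=2)
Modulus M = V/A = 3763/4385 = 0.858153 cm
M^2 = 0.858153^2 = 0.736427 cm^2
t_s = 4.04 * 0.736427 = 2.9752 s

2.9752 s


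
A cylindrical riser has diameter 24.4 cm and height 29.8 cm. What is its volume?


Formula: V = pi * (D/2)^2 * H  (cylinder volume)
Radius = D/2 = 24.4/2 = 12.2 cm
V = pi * 12.2^2 * 29.8 = 13934.3206 cm^3

Final answer: 13934.3206 cm^3


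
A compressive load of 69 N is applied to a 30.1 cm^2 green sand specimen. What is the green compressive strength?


Formula: Compressive Strength = Force / Area
Strength = 69 N / 30.1 cm^2 = 2.2924 N/cm^2

Final answer: 2.2924 N/cm^2


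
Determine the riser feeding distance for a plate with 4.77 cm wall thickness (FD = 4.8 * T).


Formula: FD = 4.8 * T  (riser feeding-distance rule)
FD = 4.8 * 4.77 cm = 22.8960 cm


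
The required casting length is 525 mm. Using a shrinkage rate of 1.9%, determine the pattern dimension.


Formula: L_pattern = L_casting * (1 + shrinkage_rate/100)
Shrinkage factor = 1 + 1.9/100 = 1.019
L_pattern = 525 mm * 1.019 = 534.9750 mm

Final answer: 534.9750 mm


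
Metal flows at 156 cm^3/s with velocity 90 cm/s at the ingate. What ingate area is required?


Formula: A_ingate = Q / v  (continuity equation)
A = 156 cm^3/s / 90 cm/s = 1.7333 cm^2

Final answer: 1.7333 cm^2


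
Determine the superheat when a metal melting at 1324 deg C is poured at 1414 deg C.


Formula: Superheat = T_pour - T_melt
Superheat = 1414 - 1324 = 90 deg C

Final answer: 90 deg C


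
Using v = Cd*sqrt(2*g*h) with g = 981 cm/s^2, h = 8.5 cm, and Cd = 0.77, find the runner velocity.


Formula: v = Cd * sqrt(2 * g * h)  (Torricelli with discharge coefficient)
2*g*h = 2 * 981 * 8.5 = 16677.0 cm^2/s^2
sqrt(16677.0) = 129.13946 cm/s
v = 0.77 * 129.13946 = 99.4374 cm/s

99.4374 cm/s


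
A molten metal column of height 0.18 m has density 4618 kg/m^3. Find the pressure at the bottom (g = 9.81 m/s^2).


Formula: P = rho * g * h
rho * g = 4618 * 9.81 = 45302.58 N/m^3
P = 45302.58 * 0.18 = 8154.4644 Pa

8154.4644 Pa


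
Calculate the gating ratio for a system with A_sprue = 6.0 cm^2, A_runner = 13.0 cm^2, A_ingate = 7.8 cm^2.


Sprue:Runner:Ingate = 1 : 13.0/6.0 : 7.8/6.0 = 1:2.17:1.30


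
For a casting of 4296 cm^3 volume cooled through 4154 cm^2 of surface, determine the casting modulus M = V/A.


Formula: Casting Modulus M = V / A
M = 4296 cm^3 / 4154 cm^2 = 1.0342 cm

1.0342 cm


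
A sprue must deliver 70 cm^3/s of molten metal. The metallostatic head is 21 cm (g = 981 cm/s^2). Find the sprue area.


Formula: v = sqrt(2*g*h), A = Q/v
Velocity: v = sqrt(2 * 981 * 21) = sqrt(41202) = 202.9828 cm/s
Sprue area: A = Q / v = 70 / 202.9828 = 0.3449 cm^2

0.3449 cm^2


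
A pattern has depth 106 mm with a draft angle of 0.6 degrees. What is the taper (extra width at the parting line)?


Formula: taper = depth * tan(draft_angle)
tan(0.6 deg) = 0.0104724
taper = 106 mm * 0.0104724 = 1.1101 mm


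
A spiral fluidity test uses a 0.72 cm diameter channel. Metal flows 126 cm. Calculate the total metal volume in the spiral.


Formula: V = pi * (d/2)^2 * L  (cylinder volume)
Radius = 0.72/2 = 0.36 cm
V = pi * 0.36^2 * 126 = 51.3010 cm^3

Answer: 51.3010 cm^3


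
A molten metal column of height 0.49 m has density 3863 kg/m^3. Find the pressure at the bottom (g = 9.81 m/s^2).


Formula: P = rho * g * h
rho * g = 3863 * 9.81 = 37896.03 N/m^3
P = 37896.03 * 0.49 = 18569.0547 Pa


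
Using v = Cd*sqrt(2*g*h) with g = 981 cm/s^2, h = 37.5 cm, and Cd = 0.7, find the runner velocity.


Formula: v = Cd * sqrt(2 * g * h)  (Torricelli with discharge coefficient)
2*g*h = 2 * 981 * 37.5 = 73575.0 cm^2/s^2
sqrt(73575.0) = 271.24712 cm/s
v = 0.7 * 271.24712 = 189.8730 cm/s

Final answer: 189.8730 cm/s


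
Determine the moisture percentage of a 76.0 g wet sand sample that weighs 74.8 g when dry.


Formula: MC = (W_wet - W_dry) / W_wet * 100
Water mass = 76.0 - 74.8 = 1.2 g
MC = 1.2 / 76.0 * 100 = 1.5789%

Final answer: 1.5789%


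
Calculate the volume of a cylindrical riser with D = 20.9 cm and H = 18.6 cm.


Formula: V = pi * (D/2)^2 * H  (cylinder volume)
Radius = D/2 = 20.9/2 = 10.45 cm
V = pi * 10.45^2 * 18.6 = 6381.0978 cm^3


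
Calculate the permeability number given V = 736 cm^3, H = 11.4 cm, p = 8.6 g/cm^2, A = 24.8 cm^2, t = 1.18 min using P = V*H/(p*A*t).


Formula: Permeability Number P = (V * H) / (p * A * t)
Numerator: V * H = 736 * 11.4 = 8390.4
Denominator: p * A * t = 8.6 * 24.8 * 1.18 = 251.6704
P = 8390.4 / 251.6704 = 33.3388


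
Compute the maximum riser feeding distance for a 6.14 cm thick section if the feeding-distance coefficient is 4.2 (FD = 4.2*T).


Formula: FD = 4.2 * T  (riser feeding-distance rule)
FD = 4.2 * 6.14 cm = 25.7880 cm

25.7880 cm


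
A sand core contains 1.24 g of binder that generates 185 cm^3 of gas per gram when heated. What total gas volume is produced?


Formula: V_gas = W_binder * gas_evolution_rate
V = 1.24 g * 185 cm^3/g = 229.4000 cm^3

Final answer: 229.4000 cm^3


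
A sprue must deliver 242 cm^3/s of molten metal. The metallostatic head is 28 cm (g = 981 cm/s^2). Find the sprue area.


Formula: v = sqrt(2*g*h), A = Q/v
Velocity: v = sqrt(2 * 981 * 28) = sqrt(54936) = 234.3843 cm/s
Sprue area: A = Q / v = 242 / 234.3843 = 1.0325 cm^2

Answer: 1.0325 cm^2


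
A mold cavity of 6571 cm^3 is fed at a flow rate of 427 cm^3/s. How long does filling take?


Formula: t_fill = V_mold / Q_flow
t = 6571 cm^3 / 427 cm^3/s = 15.3888 s

15.3888 s


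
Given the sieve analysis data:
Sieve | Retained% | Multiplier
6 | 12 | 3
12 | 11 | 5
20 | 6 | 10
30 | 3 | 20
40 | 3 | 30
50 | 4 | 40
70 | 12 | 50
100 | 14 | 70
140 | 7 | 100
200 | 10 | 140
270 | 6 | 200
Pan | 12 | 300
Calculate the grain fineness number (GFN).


Formula: GFN = sum(pct * multiplier) / sum(pct)
sum(pct * multiplier) = 8941
sum(pct) = 100
GFN = 8941 / 100 = 89.41

Final answer: 89.41


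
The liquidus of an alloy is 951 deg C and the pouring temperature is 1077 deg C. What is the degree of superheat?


Formula: Superheat = T_pour - T_melt
Superheat = 1077 - 951 = 126 deg C


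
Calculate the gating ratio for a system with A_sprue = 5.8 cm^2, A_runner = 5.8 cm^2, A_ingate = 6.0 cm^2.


Sprue:Runner:Ingate = 1 : 5.8/5.8 : 6.0/5.8 = 1:1.00:1.03

1:1.00:1.03


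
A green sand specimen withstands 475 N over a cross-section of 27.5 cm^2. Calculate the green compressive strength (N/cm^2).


Formula: Compressive Strength = Force / Area
Strength = 475 N / 27.5 cm^2 = 17.2727 N/cm^2

17.2727 N/cm^2


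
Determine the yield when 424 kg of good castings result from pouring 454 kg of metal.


Formula: Casting Yield = (W_good / W_total) * 100
Yield = (424 kg / 454 kg) * 100 = 93.3921%


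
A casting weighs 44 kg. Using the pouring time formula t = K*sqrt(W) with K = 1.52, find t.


Formula: t = K * sqrt(W)
sqrt(W) = sqrt(44) = 6.63325
t = 1.52 * 6.63325 = 10.0825 s

10.0825 s


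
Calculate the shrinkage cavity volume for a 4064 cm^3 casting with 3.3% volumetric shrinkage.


Formula: V_shrink = V_casting * shrinkage_pct / 100
V_shrink = 4064 cm^3 * 3.3 / 100 = 134.1120 cm^3

134.1120 cm^3


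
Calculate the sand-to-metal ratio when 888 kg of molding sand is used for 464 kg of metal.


Formula: Sand-to-Metal Ratio = W_sand / W_metal
Ratio = 888 kg / 464 kg = 1.9138

1.9138


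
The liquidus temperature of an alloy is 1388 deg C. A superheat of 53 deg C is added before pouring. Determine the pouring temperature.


Formula: T_pour = T_melt + Superheat
T_pour = 1388 + 53 = 1441 deg C

Answer: 1441 deg C


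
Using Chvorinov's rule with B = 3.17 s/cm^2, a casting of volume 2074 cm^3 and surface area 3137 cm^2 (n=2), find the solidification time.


Formula: t_s = B * (V/A)^n  (Chvorinov's rule, n=2)
Modulus M = V/A = 2074/3137 = 0.661141 cm
M^2 = 0.661141^2 = 0.437107 cm^2
t_s = 3.17 * 0.437107 = 1.3856 s

Answer: 1.3856 s


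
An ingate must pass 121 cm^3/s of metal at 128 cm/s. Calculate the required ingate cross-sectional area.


Formula: A_ingate = Q / v  (continuity equation)
A = 121 cm^3/s / 128 cm/s = 0.9453 cm^2

Answer: 0.9453 cm^2


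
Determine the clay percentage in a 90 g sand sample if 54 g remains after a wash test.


Formula: Clay% = (W_total - W_washed) / W_total * 100
Clay mass = 90 - 54 = 36 g
Clay% = 36 / 90 * 100 = 40.0000%

40.0000%


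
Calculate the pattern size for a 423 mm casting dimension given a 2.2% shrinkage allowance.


Formula: L_pattern = L_casting * (1 + shrinkage_rate/100)
Shrinkage factor = 1 + 2.2/100 = 1.022
L_pattern = 423 mm * 1.022 = 432.3060 mm

Answer: 432.3060 mm


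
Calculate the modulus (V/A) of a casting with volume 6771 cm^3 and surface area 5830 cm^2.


Formula: Casting Modulus M = V / A
M = 6771 cm^3 / 5830 cm^2 = 1.1614 cm

Final answer: 1.1614 cm


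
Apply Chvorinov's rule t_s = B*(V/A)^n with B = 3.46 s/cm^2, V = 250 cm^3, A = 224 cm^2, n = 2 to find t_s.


Formula: t_s = B * (V/A)^n  (Chvorinov's rule, n=2)
Modulus M = V/A = 250/224 = 1.116071 cm
M^2 = 1.116071^2 = 1.245614 cm^2
t_s = 3.46 * 1.245614 = 4.3098 s

4.3098 s


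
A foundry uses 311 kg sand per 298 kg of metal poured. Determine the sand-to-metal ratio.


Formula: Sand-to-Metal Ratio = W_sand / W_metal
Ratio = 311 kg / 298 kg = 1.0436

Final answer: 1.0436


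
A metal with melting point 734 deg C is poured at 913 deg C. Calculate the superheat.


Formula: Superheat = T_pour - T_melt
Superheat = 913 - 734 = 179 deg C

179 deg C


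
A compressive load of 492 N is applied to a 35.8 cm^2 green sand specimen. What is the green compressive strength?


Formula: Compressive Strength = Force / Area
Strength = 492 N / 35.8 cm^2 = 13.7430 N/cm^2

13.7430 N/cm^2


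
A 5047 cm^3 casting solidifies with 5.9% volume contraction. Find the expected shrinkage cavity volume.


Formula: V_shrink = V_casting * shrinkage_pct / 100
V_shrink = 5047 cm^3 * 5.9 / 100 = 297.7730 cm^3

297.7730 cm^3


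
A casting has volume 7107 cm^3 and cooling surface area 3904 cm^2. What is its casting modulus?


Formula: Casting Modulus M = V / A
M = 7107 cm^3 / 3904 cm^2 = 1.8204 cm

Final answer: 1.8204 cm


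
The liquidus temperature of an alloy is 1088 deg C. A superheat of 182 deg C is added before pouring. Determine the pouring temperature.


Formula: T_pour = T_melt + Superheat
T_pour = 1088 + 182 = 1270 deg C

1270 deg C


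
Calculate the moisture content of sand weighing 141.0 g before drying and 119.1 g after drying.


Formula: MC = (W_wet - W_dry) / W_wet * 100
Water mass = 141.0 - 119.1 = 21.9 g
MC = 21.9 / 141.0 * 100 = 15.5319%


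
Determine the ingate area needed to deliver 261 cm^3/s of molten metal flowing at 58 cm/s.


Formula: A_ingate = Q / v  (continuity equation)
A = 261 cm^3/s / 58 cm/s = 4.5000 cm^2

4.5000 cm^2


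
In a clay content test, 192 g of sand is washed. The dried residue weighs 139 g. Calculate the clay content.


Formula: Clay% = (W_total - W_washed) / W_total * 100
Clay mass = 192 - 139 = 53 g
Clay% = 53 / 192 * 100 = 27.6042%


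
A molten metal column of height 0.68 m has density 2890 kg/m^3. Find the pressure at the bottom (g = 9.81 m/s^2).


Formula: P = rho * g * h
rho * g = 2890 * 9.81 = 28350.9 N/m^3
P = 28350.9 * 0.68 = 19278.6120 Pa

Final answer: 19278.6120 Pa


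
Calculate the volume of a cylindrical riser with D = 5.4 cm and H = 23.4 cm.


Formula: V = pi * (D/2)^2 * H  (cylinder volume)
Radius = D/2 = 5.4/2 = 2.7 cm
V = pi * 2.7^2 * 23.4 = 535.9117 cm^3

535.9117 cm^3


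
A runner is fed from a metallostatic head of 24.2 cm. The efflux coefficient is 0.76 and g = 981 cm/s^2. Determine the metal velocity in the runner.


Formula: v = Cd * sqrt(2 * g * h)  (Torricelli with discharge coefficient)
2*g*h = 2 * 981 * 24.2 = 47480.4 cm^2/s^2
sqrt(47480.4) = 217.89998 cm/s
v = 0.76 * 217.89998 = 165.6040 cm/s

165.6040 cm/s


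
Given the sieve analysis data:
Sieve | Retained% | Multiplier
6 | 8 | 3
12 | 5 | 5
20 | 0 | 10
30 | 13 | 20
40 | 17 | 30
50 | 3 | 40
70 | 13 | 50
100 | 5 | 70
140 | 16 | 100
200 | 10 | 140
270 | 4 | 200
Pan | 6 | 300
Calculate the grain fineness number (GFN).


Formula: GFN = sum(pct * multiplier) / sum(pct)
sum(pct * multiplier) = 7539
sum(pct) = 100
GFN = 7539 / 100 = 75.39

Answer: 75.39


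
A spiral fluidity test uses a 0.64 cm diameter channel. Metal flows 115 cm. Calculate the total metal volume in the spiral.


Formula: V = pi * (d/2)^2 * L  (cylinder volume)
Radius = 0.64/2 = 0.32 cm
V = pi * 0.32^2 * 115 = 36.9954 cm^3

Final answer: 36.9954 cm^3


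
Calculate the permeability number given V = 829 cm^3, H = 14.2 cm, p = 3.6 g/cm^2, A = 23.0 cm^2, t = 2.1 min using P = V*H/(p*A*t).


Formula: Permeability Number P = (V * H) / (p * A * t)
Numerator: V * H = 829 * 14.2 = 11771.8
Denominator: p * A * t = 3.6 * 23.0 * 2.1 = 173.88
P = 11771.8 / 173.88 = 67.7007

Final answer: 67.7007


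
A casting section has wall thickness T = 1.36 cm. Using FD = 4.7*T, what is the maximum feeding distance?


Formula: FD = 4.7 * T  (riser feeding-distance rule)
FD = 4.7 * 1.36 cm = 6.3920 cm

Final answer: 6.3920 cm


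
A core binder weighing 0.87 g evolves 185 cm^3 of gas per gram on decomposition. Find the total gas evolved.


Formula: V_gas = W_binder * gas_evolution_rate
V = 0.87 g * 185 cm^3/g = 160.9500 cm^3

Answer: 160.9500 cm^3


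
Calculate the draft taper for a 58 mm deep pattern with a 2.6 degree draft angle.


Formula: taper = depth * tan(draft_angle)
tan(2.6 deg) = 0.0454097
taper = 58 mm * 0.0454097 = 2.6338 mm

Final answer: 2.6338 mm


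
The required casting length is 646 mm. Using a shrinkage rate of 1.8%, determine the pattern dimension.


Formula: L_pattern = L_casting * (1 + shrinkage_rate/100)
Shrinkage factor = 1 + 1.8/100 = 1.018
L_pattern = 646 mm * 1.018 = 657.6280 mm

Final answer: 657.6280 mm


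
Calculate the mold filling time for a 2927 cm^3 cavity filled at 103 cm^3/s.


Formula: t_fill = V_mold / Q_flow
t = 2927 cm^3 / 103 cm^3/s = 28.4175 s


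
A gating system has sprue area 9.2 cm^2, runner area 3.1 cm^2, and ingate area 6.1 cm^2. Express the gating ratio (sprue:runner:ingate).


Sprue:Runner:Ingate = 1 : 3.1/9.2 : 6.1/9.2 = 1:0.34:0.66


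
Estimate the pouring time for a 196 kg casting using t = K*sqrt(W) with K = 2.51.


Formula: t = K * sqrt(W)
sqrt(W) = sqrt(196) = 14.00000
t = 2.51 * 14.00000 = 35.1400 s

Answer: 35.1400 s


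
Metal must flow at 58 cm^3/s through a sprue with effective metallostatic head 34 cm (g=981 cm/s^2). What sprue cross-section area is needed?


Formula: v = sqrt(2*g*h), A = Q/v
Velocity: v = sqrt(2 * 981 * 34) = sqrt(66708) = 258.2789 cm/s
Sprue area: A = Q / v = 58 / 258.2789 = 0.2246 cm^2

Answer: 0.2246 cm^2


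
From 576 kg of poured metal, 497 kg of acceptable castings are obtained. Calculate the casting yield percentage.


Formula: Casting Yield = (W_good / W_total) * 100
Yield = (497 kg / 576 kg) * 100 = 86.2847%

86.2847%


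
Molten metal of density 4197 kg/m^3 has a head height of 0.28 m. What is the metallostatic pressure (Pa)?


Formula: P = rho * g * h
rho * g = 4197 * 9.81 = 41172.57 N/m^3
P = 41172.57 * 0.28 = 11528.3196 Pa

11528.3196 Pa


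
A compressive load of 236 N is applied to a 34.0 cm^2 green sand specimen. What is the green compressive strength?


Formula: Compressive Strength = Force / Area
Strength = 236 N / 34.0 cm^2 = 6.9412 N/cm^2


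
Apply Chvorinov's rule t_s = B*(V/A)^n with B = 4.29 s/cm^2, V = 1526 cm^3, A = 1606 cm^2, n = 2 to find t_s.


Formula: t_s = B * (V/A)^n  (Chvorinov's rule, n=2)
Modulus M = V/A = 1526/1606 = 0.950187 cm
M^2 = 0.950187^2 = 0.902855 cm^2
t_s = 4.29 * 0.902855 = 3.8732 s

3.8732 s


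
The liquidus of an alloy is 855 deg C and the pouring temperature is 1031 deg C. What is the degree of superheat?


Formula: Superheat = T_pour - T_melt
Superheat = 1031 - 855 = 176 deg C

Answer: 176 deg C


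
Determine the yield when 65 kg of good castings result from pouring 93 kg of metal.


Formula: Casting Yield = (W_good / W_total) * 100
Yield = (65 kg / 93 kg) * 100 = 69.8925%

Final answer: 69.8925%


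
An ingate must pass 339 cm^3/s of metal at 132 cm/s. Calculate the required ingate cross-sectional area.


Formula: A_ingate = Q / v  (continuity equation)
A = 339 cm^3/s / 132 cm/s = 2.5682 cm^2


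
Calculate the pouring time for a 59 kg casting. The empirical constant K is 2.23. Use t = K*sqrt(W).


Formula: t = K * sqrt(W)
sqrt(W) = sqrt(59) = 7.68115
t = 2.23 * 7.68115 = 17.1290 s

Final answer: 17.1290 s


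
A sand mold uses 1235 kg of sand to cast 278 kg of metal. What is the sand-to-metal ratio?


Formula: Sand-to-Metal Ratio = W_sand / W_metal
Ratio = 1235 kg / 278 kg = 4.4424


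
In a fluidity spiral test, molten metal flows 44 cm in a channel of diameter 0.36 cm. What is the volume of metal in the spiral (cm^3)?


Formula: V = pi * (d/2)^2 * L  (cylinder volume)
Radius = 0.36/2 = 0.18 cm
V = pi * 0.18^2 * 44 = 4.4787 cm^3

4.4787 cm^3


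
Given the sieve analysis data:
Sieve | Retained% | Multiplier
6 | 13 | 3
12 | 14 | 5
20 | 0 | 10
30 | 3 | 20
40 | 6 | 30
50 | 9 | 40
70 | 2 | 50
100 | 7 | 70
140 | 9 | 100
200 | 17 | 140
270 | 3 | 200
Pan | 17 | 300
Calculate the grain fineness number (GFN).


Formula: GFN = sum(pct * multiplier) / sum(pct)
sum(pct * multiplier) = 10279
sum(pct) = 100
GFN = 10279 / 100 = 102.79

Answer: 102.79


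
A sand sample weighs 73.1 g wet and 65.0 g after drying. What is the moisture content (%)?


Formula: MC = (W_wet - W_dry) / W_wet * 100
Water mass = 73.1 - 65.0 = 8.1 g
MC = 8.1 / 73.1 * 100 = 11.0807%

Answer: 11.0807%


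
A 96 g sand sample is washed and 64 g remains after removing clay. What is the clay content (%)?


Formula: Clay% = (W_total - W_washed) / W_total * 100
Clay mass = 96 - 64 = 32 g
Clay% = 32 / 96 * 100 = 33.3333%

Final answer: 33.3333%


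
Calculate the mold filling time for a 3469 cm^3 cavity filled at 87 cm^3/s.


Formula: t_fill = V_mold / Q_flow
t = 3469 cm^3 / 87 cm^3/s = 39.8736 s

39.8736 s


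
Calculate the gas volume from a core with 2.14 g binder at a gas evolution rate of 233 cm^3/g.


Formula: V_gas = W_binder * gas_evolution_rate
V = 2.14 g * 233 cm^3/g = 498.6200 cm^3

498.6200 cm^3


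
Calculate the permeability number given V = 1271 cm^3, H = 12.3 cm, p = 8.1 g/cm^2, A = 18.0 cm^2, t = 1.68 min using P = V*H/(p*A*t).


Formula: Permeability Number P = (V * H) / (p * A * t)
Numerator: V * H = 1271 * 12.3 = 15633.3
Denominator: p * A * t = 8.1 * 18.0 * 1.68 = 244.944
P = 15633.3 / 244.944 = 63.8240

Final answer: 63.8240


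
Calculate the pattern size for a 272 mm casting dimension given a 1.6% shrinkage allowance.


Formula: L_pattern = L_casting * (1 + shrinkage_rate/100)
Shrinkage factor = 1 + 1.6/100 = 1.016
L_pattern = 272 mm * 1.016 = 276.3520 mm

Answer: 276.3520 mm


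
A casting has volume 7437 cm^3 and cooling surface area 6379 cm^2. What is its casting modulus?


Formula: Casting Modulus M = V / A
M = 7437 cm^3 / 6379 cm^2 = 1.1659 cm

Final answer: 1.1659 cm


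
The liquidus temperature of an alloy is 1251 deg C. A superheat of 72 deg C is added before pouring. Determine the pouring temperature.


Formula: T_pour = T_melt + Superheat
T_pour = 1251 + 72 = 1323 deg C

1323 deg C
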